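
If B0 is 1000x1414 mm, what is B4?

250 × 353 mm

B1: ⌊1414/2⌋ × 1000 = 707 × 1000 mm
B2: ⌊1000/2⌋ × 707 = 500 × 707 mm
B3: ⌊707/2⌋ × 500 = 353 × 500 mm
B4: ⌊500/2⌋ × 353 = 250 × 353 mm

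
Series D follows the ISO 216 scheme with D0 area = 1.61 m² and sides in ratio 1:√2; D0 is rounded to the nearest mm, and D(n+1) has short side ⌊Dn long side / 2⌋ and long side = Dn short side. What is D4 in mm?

266 × 377 mm

Let D0's short side be w mm. w · w√2 = 1.61 m² = 1,610,000 mm², so w ≈ 1067.0 mm and w√2 ≈ 1508.9 mm → D0 = 1067 × 1509 mm.
D1: ⌊1509/2⌋ × 1067 = 754 × 1067 mm
D2: ⌊1067/2⌋ × 754 = 533 × 754 mm
D3: ⌊754/2⌋ × 533 = 377 × 533 mm
D4: ⌊533/2⌋ × 377 = 266 × 377 mm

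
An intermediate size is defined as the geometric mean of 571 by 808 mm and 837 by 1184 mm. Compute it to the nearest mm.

Short side: √(571 · 837) = √477927 ≈ 691.3 → 691 mm
Long side: √(808 · 1184) = √956672 ≈ 978.1 → 978 mm

691 × 978 mm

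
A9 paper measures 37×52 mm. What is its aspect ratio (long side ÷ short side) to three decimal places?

52 / 37 = 1.405
ISO 216 targets √2 ≈ 1.414; the -0.009 deviation is from mm rounding.

1.405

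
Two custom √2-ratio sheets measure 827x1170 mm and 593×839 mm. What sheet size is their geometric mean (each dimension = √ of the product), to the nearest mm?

Short side: √(827 · 593) = √490411 ≈ 700.3 → 700 mm
Long side: √(1170 · 839) = √981630 ≈ 990.8 → 991 mm

700 × 991 mm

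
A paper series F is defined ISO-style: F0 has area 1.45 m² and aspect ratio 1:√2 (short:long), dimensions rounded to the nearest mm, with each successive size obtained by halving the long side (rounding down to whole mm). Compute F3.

358 × 506 mm

Let F0's short side be w mm. w · w√2 = 1.45 m² = 1,450,000 mm², so w ≈ 1012.6 mm and w√2 ≈ 1432.0 mm → F0 = 1013 × 1432 mm.
F1: ⌊1432/2⌋ × 1013 = 716 × 1013 mm
F2: ⌊1013/2⌋ × 716 = 506 × 716 mm
F3: ⌊716/2⌋ × 506 = 358 × 506 mm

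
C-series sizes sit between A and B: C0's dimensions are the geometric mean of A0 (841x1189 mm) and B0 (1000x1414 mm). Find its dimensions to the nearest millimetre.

Short: √(841 · 1000) = √841000 ≈ 917.1 mm.
Long: √(1189 · 1414) = √1681246 ≈ 1296.6 mm.

917 × 1297 mm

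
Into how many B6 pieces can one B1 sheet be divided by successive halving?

32

Each ISO step halves the sheet: 1 × B1 → 2 × B2 → 4 × B3 → 8 × B4 → …
From B1 to B6 is 5 halving steps: 2^5 = 32.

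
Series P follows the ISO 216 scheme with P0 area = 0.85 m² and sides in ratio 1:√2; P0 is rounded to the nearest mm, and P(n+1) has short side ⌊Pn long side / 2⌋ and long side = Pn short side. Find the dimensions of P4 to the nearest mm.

193 × 274 mm

Let P0's short side be w mm. w · w√2 = 0.85 m² = 850,000 mm², so w ≈ 775.3 mm and w√2 ≈ 1096.4 mm → P0 = 775 × 1096 mm.
P1: ⌊1096/2⌋ × 775 = 548 × 775 mm
P2: ⌊775/2⌋ × 548 = 387 × 548 mm
P3: ⌊548/2⌋ × 387 = 274 × 387 mm
P4: ⌊387/2⌋ × 274 = 193 × 274 mm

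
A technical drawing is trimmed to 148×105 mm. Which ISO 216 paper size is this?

Aspect ratio 148/105 ≈ 1.410 — close to the ISO √2 ≈ 1.414.
In the A-series (A0 area = 1 m²): A6 = 105 × 148 mm.

A6 (105 × 148 mm)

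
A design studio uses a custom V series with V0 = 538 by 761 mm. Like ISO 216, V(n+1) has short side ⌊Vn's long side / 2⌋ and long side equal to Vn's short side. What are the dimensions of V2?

269 × 380 mm

V1: ⌊761/2⌋ × 538 = 380 × 538 mm
V2: ⌊538/2⌋ × 380 = 269 × 380 mm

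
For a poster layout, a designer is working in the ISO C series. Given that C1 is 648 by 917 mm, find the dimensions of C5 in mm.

162 × 229 mm

C2: ⌊917/2⌋ × 648 = 458 × 648 mm
C3: ⌊648/2⌋ × 458 = 324 × 458 mm
C4: ⌊458/2⌋ × 324 = 229 × 324 mm
C5: ⌊324/2⌋ × 229 = 162 × 229 mm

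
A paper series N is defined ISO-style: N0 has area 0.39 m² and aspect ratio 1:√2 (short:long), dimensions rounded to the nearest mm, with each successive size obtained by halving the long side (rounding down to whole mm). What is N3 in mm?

185 × 262 mm

Let N0's short side be w mm. w · w√2 = 0.39 m² = 390,000 mm², so w ≈ 525.1 mm and w√2 ≈ 742.7 mm → N0 = 525 × 743 mm.
N1: ⌊743/2⌋ × 525 = 371 × 525 mm
N2: ⌊525/2⌋ × 371 = 262 × 371 mm
N3: ⌊371/2⌋ × 262 = 185 × 262 mm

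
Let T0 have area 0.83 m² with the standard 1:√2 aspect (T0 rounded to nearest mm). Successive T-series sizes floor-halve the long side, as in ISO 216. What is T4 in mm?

Let T0's short side be w mm. w · w√2 = 0.83 m² = 830,000 mm², so w ≈ 766.1 mm and w√2 ≈ 1083.4 mm → T0 = 766 × 1083 mm.
T1: ⌊1083/2⌋ × 766 = 541 × 766 mm
T2: ⌊766/2⌋ × 541 = 383 × 541 mm
T3: ⌊541/2⌋ × 383 = 270 × 383 mm
T4: ⌊383/2⌋ × 270 = 191 × 270 mm

191 × 270 mm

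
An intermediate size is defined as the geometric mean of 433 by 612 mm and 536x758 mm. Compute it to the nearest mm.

482 × 681 mm

Short side: √(433 · 536) = √232088 ≈ 481.8 → 482 mm
Long side: √(612 · 758) = √463896 ≈ 681.1 → 681 mm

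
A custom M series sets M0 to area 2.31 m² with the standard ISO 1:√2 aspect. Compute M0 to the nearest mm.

1278 × 1807 mm

Let the short side be w mm. Then w · w√2 = 2.31 m² = 2,310,000 mm².
w² = 2,310,000/√2, so w ≈ 1278.1 mm; long side = w√2 ≈ 1807.4 mm.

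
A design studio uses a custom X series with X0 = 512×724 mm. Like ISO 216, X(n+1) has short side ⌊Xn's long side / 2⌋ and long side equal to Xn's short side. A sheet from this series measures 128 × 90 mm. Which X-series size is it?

X5

X0: 512 × 724 mm
X1: 362 × 512 mm
X2: 256 × 362 mm
X3: 181 × 256 mm
X4: 128 × 181 mm
X5: 90 × 128 mm
X6: 64 × 90 mm
→ matches X5.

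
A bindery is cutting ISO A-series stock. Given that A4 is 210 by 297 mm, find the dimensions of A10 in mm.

A5: ⌊297/2⌋ × 210 = 148 × 210 mm
A6: ⌊210/2⌋ × 148 = 105 × 148 mm
A7: ⌊148/2⌋ × 105 = 74 × 105 mm
A8: ⌊105/2⌋ × 74 = 52 × 74 mm
A9: ⌊74/2⌋ × 52 = 37 × 52 mm
A10: ⌊52/2⌋ × 37 = 26 × 37 mm

26 × 37 mm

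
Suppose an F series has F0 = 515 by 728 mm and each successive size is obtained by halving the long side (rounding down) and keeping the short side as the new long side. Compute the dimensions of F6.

64 × 91 mm

F1: ⌊728/2⌋ × 515 = 364 × 515 mm
F2: ⌊515/2⌋ × 364 = 257 × 364 mm
F3: ⌊364/2⌋ × 257 = 182 × 257 mm
F4: ⌊257/2⌋ × 182 = 128 × 182 mm
F5: ⌊182/2⌋ × 128 = 91 × 128 mm
F6: ⌊128/2⌋ × 91 = 64 × 91 mm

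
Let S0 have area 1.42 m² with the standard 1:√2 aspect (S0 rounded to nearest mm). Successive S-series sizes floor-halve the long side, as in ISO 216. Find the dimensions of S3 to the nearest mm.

Let S0's short side be w mm. w · w√2 = 1.42 m² = 1,420,000 mm², so w ≈ 1002.0 mm and w√2 ≈ 1417.1 mm → S0 = 1002 × 1417 mm.
S1: ⌊1417/2⌋ × 1002 = 708 × 1002 mm
S2: ⌊1002/2⌋ × 708 = 501 × 708 mm
S3: ⌊708/2⌋ × 501 = 354 × 501 mm

354 × 501 mm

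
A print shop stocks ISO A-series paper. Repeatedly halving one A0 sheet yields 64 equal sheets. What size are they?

64 = 2^6, so 6 halving steps.
A0 → A1 → … → A6 after 6 steps.

A6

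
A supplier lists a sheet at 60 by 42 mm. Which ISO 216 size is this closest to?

Aspect ratio 60/42 ≈ 1.429 — close to the ISO √2 ≈ 1.414.
In the B-series (B0 = 1000 × 1414 mm): B9 = 44 × 62 mm.
Off by 4 mm total — nearest standard size.

B9 (44 × 62 mm)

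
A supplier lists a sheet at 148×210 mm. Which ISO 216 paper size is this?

A5 (148 × 210 mm)

Aspect ratio 210/148 ≈ 1.419 — close to the ISO √2 ≈ 1.414.
In the A-series (A0 area = 1 m²): A5 = 148 × 210 mm.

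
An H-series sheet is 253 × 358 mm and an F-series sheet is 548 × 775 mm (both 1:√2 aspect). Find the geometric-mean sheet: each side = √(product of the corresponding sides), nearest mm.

372 × 527 mm

Short side: √(253 · 548) = √138644 ≈ 372.3 → 372 mm
Long side: √(358 · 775) = √277450 ≈ 526.7 → 527 mm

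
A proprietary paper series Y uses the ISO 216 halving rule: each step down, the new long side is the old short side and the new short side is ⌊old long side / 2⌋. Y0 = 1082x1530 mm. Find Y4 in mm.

270 × 382 mm

Y1: ⌊1530/2⌋ × 1082 = 765 × 1082 mm
Y2: ⌊1082/2⌋ × 765 = 541 × 765 mm
Y3: ⌊765/2⌋ × 541 = 382 × 541 mm
Y4: ⌊541/2⌋ × 382 = 270 × 382 mm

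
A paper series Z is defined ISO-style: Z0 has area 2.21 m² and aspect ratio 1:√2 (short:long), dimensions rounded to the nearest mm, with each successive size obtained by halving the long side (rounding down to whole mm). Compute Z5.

Let Z0's short side be w mm. w · w√2 = 2.21 m² = 2,210,000 mm², so w ≈ 1250.1 mm and w√2 ≈ 1767.9 mm → Z0 = 1250 × 1768 mm.
Z1: ⌊1768/2⌋ × 1250 = 884 × 1250 mm
Z2: ⌊1250/2⌋ × 884 = 625 × 884 mm
Z3: ⌊884/2⌋ × 625 = 442 × 625 mm
Z4: ⌊625/2⌋ × 442 = 312 × 442 mm
Z5: ⌊442/2⌋ × 312 = 221 × 312 mm

221 × 312 mm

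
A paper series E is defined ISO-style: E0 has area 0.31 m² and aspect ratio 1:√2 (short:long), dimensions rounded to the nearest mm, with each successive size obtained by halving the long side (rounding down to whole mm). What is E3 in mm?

Let E0's short side be w mm. w · w√2 = 0.31 m² = 310,000 mm², so w ≈ 468.2 mm and w√2 ≈ 662.1 mm → E0 = 468 × 662 mm.
E1: ⌊662/2⌋ × 468 = 331 × 468 mm
E2: ⌊468/2⌋ × 331 = 234 × 331 mm
E3: ⌊331/2⌋ × 234 = 165 × 234 mm

165 × 234 mm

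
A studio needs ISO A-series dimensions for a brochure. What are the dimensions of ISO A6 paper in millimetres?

A0 = 841 × 1189 mm (A0 has area 1 m², aspect 1:√2).
A1: ⌊1189/2⌋ × 841 = 594 × 841 mm
A2: ⌊841/2⌋ × 594 = 420 × 594 mm
A3: ⌊594/2⌋ × 420 = 297 × 420 mm
A4: ⌊420/2⌋ × 297 = 210 × 297 mm
A5: ⌊297/2⌋ × 210 = 148 × 210 mm
A6: ⌊210/2⌋ × 148 = 105 × 148 mm

105 × 148 mm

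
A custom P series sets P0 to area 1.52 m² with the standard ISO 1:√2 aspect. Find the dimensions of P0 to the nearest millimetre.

Let the short side be w mm. Then w · w√2 = 1.52 m² = 1,520,000 mm².
w² = 1,520,000/√2, so w ≈ 1036.7 mm; long side = w√2 ≈ 1466.2 mm.

1037 × 1466 mm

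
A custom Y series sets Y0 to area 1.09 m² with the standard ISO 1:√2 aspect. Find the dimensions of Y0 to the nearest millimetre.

Let the short side be w mm. Then w · w√2 = 1.09 m² = 1,090,000 mm².
w² = 1,090,000/√2, so w ≈ 877.9 mm; long side = w√2 ≈ 1241.6 mm.

878 × 1242 mm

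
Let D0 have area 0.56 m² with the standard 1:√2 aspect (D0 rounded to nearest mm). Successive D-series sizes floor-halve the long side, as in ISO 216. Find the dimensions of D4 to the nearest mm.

157 × 222 mm

Let D0's short side be w mm. w · w√2 = 0.56 m² = 560,000 mm², so w ≈ 629.3 mm and w√2 ≈ 889.9 mm → D0 = 629 × 890 mm.
D1: ⌊890/2⌋ × 629 = 445 × 629 mm
D2: ⌊629/2⌋ × 445 = 314 × 445 mm
D3: ⌊445/2⌋ × 314 = 222 × 314 mm
D4: ⌊314/2⌋ × 222 = 157 × 222 mm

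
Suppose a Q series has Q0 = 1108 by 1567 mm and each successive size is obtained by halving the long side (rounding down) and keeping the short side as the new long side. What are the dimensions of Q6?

138 × 195 mm

Q1 = 783 × 1108 mm (from Q0 by 1 halving).
Q2: ⌊1108/2⌋ × 783 = 554 × 783 mm
Q3: ⌊783/2⌋ × 554 = 391 × 554 mm
Q4: ⌊554/2⌋ × 391 = 277 × 391 mm
Q5: ⌊391/2⌋ × 277 = 195 × 277 mm
Q6: ⌊277/2⌋ × 195 = 138 × 195 mm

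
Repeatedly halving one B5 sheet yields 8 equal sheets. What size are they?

8 = 2^3, so 3 halving steps.
B5 → B6 → … → B8 after 3 steps.

B8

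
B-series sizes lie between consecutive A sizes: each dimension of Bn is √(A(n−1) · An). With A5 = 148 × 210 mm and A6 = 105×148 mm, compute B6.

Short side: √(148 · 105) = √15540 ≈ 124.7 → 125 mm
Long side: √(210 · 148) = √31080 ≈ 176.3 → 176 mm

125 × 176 mm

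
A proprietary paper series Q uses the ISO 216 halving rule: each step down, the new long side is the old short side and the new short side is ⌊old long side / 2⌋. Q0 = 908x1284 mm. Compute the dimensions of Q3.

321 × 454 mm

Q1: ⌊1284/2⌋ × 908 = 642 × 908 mm
Q2: ⌊908/2⌋ × 642 = 454 × 642 mm
Q3: ⌊642/2⌋ × 454 = 321 × 454 mm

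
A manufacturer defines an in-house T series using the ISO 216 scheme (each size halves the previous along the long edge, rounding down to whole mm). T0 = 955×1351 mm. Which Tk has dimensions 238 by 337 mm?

T4

T0: 955 × 1351 mm
T1: 675 × 955 mm
T2: 477 × 675 mm
T3: 337 × 477 mm
T4: 238 × 337 mm
T5: 168 × 238 mm
→ matches T4.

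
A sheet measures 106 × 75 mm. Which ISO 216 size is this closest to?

A7 (74 × 105 mm)

Aspect ratio 106/75 ≈ 1.413 — close to the ISO √2 ≈ 1.414.
In the A-series (A0 area = 1 m²): A7 = 74 × 105 mm.
Off by 2 mm total — nearest standard size.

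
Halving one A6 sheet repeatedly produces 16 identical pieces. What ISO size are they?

A10

16 = 2^4, so 4 halving steps.
A6 → A7 → … → A10 after 4 steps.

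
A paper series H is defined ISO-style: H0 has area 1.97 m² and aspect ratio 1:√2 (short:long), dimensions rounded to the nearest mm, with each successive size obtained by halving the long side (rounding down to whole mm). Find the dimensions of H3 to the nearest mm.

Let H0's short side be w mm. w · w√2 = 1.97 m² = 1,970,000 mm², so w ≈ 1180.3 mm and w√2 ≈ 1669.1 mm → H0 = 1180 × 1669 mm.
H1: ⌊1669/2⌋ × 1180 = 834 × 1180 mm
H2: ⌊1180/2⌋ × 834 = 590 × 834 mm
H3: ⌊834/2⌋ × 590 = 417 × 590 mm

417 × 590 mm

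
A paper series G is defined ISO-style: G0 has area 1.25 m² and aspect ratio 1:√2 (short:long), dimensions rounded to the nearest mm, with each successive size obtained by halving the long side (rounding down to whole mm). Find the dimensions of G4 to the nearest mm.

Let G0's short side be w mm. w · w√2 = 1.25 m² = 1,250,000 mm², so w ≈ 940.2 mm and w√2 ≈ 1329.6 mm → G0 = 940 × 1330 mm.
G1: ⌊1330/2⌋ × 940 = 665 × 940 mm
G2: ⌊940/2⌋ × 665 = 470 × 665 mm
G3: ⌊665/2⌋ × 470 = 332 × 470 mm
G4: ⌊470/2⌋ × 332 = 235 × 332 mm

235 × 332 mm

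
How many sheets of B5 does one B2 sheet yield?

Each ISO step halves the sheet: 1 × B2 → 2 × B3 → 4 × B4 → 8 × B5
From B2 to B5 is 3 halving steps: 2^3 = 8.

8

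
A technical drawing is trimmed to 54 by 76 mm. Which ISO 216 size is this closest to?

A8 (52 × 74 mm)

Aspect ratio 76/54 ≈ 1.407 — close to the ISO √2 ≈ 1.414.
In the A-series (A0 area = 1 m²): A8 = 52 × 74 mm.
Off by 4 mm total — nearest standard size.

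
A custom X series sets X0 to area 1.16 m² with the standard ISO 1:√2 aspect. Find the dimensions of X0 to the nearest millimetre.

Let the short side be w mm. Then w · w√2 = 1.16 m² = 1,160,000 mm².
w² = 1,160,000/√2, so w ≈ 905.7 mm; long side = w√2 ≈ 1280.8 mm.

906 × 1281 mm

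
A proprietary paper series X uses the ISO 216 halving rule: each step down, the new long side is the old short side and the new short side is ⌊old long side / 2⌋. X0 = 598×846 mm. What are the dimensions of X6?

74 × 105 mm

X1 = 423 × 598 mm (from X0 by 1 halving).
X2: ⌊598/2⌋ × 423 = 299 × 423 mm
X3: ⌊423/2⌋ × 299 = 211 × 299 mm
X4: ⌊299/2⌋ × 211 = 149 × 211 mm
X5: ⌊211/2⌋ × 149 = 105 × 149 mm
X6: ⌊149/2⌋ × 105 = 74 × 105 mm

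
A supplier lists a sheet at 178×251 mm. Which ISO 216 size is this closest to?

Aspect ratio 251/178 ≈ 1.410 — close to the ISO √2 ≈ 1.414.
In the B-series (B0 = 1000 × 1414 mm): B5 = 176 × 250 mm.
Off by 3 mm total — nearest standard size.

B5 (176 × 250 mm)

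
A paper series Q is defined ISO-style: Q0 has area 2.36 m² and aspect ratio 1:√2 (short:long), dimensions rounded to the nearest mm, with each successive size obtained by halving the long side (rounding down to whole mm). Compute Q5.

Let Q0's short side be w mm. w · w√2 = 2.36 m² = 2,360,000 mm², so w ≈ 1291.8 mm and w√2 ≈ 1826.9 mm → Q0 = 1292 × 1827 mm.
Q1: ⌊1827/2⌋ × 1292 = 913 × 1292 mm
Q2: ⌊1292/2⌋ × 913 = 646 × 913 mm
Q3: ⌊913/2⌋ × 646 = 456 × 646 mm
Q4: ⌊646/2⌋ × 456 = 323 × 456 mm
Q5: ⌊456/2⌋ × 323 = 228 × 323 mm

228 × 323 mm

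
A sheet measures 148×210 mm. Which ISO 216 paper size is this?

Aspect ratio 210/148 ≈ 1.419 — close to the ISO √2 ≈ 1.414.
In the A-series (A0 area = 1 m²): A5 = 148 × 210 mm.

A5 (148 × 210 mm)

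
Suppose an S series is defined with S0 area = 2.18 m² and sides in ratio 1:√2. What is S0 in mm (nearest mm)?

Let the short side be w mm. Then w · w√2 = 2.18 m² = 2,180,000 mm².
w² = 2,180,000/√2, so w ≈ 1241.6 mm; long side = w√2 ≈ 1755.8 mm.

1242 × 1756 mm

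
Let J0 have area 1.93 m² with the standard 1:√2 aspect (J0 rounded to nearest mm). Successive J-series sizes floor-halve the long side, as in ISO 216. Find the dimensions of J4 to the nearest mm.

Let J0's short side be w mm. w · w√2 = 1.93 m² = 1,930,000 mm², so w ≈ 1168.2 mm and w√2 ≈ 1652.1 mm → J0 = 1168 × 1652 mm.
J1: ⌊1652/2⌋ × 1168 = 826 × 1168 mm
J2: ⌊1168/2⌋ × 826 = 584 × 826 mm
J3: ⌊826/2⌋ × 584 = 413 × 584 mm
J4: ⌊584/2⌋ × 413 = 292 × 413 mm

292 × 413 mm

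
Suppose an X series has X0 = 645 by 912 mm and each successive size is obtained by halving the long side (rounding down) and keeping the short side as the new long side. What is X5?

X1: ⌊912/2⌋ × 645 = 456 × 645 mm
X2: ⌊645/2⌋ × 456 = 322 × 456 mm
X3: ⌊456/2⌋ × 322 = 228 × 322 mm
X4: ⌊322/2⌋ × 228 = 161 × 228 mm
X5: ⌊228/2⌋ × 161 = 114 × 161 mm

114 × 161 mm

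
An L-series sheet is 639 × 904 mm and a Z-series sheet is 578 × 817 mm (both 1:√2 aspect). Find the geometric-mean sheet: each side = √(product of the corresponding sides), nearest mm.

608 × 859 mm

Short side: √(639 · 578) = √369342 ≈ 607.7 → 608 mm
Long side: √(904 · 817) = √738568 ≈ 859.4 → 859 mm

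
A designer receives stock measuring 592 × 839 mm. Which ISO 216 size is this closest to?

Aspect ratio 839/592 ≈ 1.417 — close to the ISO √2 ≈ 1.414.
In the A-series (A0 area = 1 m²): A1 = 594 × 841 mm.
Off by 4 mm total — nearest standard size.

A1 (594 × 841 mm)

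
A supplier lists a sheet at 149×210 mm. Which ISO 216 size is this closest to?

Aspect ratio 210/149 ≈ 1.409 — close to the ISO √2 ≈ 1.414.
In the A-series (A0 area = 1 m²): A5 = 148 × 210 mm.
Off by 1 mm total — nearest standard size.

A5 (148 × 210 mm)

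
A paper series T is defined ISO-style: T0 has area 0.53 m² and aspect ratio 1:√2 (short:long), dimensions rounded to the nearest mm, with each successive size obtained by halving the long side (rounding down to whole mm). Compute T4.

153 × 216 mm

Let T0's short side be w mm. w · w√2 = 0.53 m² = 530,000 mm², so w ≈ 612.2 mm and w√2 ≈ 865.8 mm → T0 = 612 × 866 mm.
T1: ⌊866/2⌋ × 612 = 433 × 612 mm
T2: ⌊612/2⌋ × 433 = 306 × 433 mm
T3: ⌊433/2⌋ × 306 = 216 × 306 mm
T4: ⌊306/2⌋ × 216 = 153 × 216 mm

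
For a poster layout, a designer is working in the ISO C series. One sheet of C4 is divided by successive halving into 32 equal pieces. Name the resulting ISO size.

C9

32 = 2^5, so 5 halving steps.
C4 → C5 → … → C9 after 5 steps.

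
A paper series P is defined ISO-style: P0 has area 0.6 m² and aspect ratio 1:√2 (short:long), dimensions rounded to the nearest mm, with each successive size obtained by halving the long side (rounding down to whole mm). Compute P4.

Let P0's short side be w mm. w · w√2 = 0.6 m² = 600,000 mm², so w ≈ 651.4 mm and w√2 ≈ 921.2 mm → P0 = 651 × 921 mm.
P1: ⌊921/2⌋ × 651 = 460 × 651 mm
P2: ⌊651/2⌋ × 460 = 325 × 460 mm
P3: ⌊460/2⌋ × 325 = 230 × 325 mm
P4: ⌊325/2⌋ × 230 = 162 × 230 mm

162 × 230 mm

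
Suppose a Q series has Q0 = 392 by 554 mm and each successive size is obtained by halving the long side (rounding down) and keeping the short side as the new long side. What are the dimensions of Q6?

Q1 = 277 × 392 mm (from Q0 by 1 halving).
Q2: ⌊392/2⌋ × 277 = 196 × 277 mm
Q3: ⌊277/2⌋ × 196 = 138 × 196 mm
Q4: ⌊196/2⌋ × 138 = 98 × 138 mm
Q5: ⌊138/2⌋ × 98 = 69 × 98 mm
Q6: ⌊98/2⌋ × 69 = 49 × 69 mm

49 × 69 mm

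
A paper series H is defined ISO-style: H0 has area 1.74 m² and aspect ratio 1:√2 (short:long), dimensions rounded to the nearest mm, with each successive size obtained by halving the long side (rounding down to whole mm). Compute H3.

392 × 554 mm

Let H0's short side be w mm. w · w√2 = 1.74 m² = 1,740,000 mm², so w ≈ 1109.2 mm and w√2 ≈ 1568.7 mm → H0 = 1109 × 1569 mm.
H1: ⌊1569/2⌋ × 1109 = 784 × 1109 mm
H2: ⌊1109/2⌋ × 784 = 554 × 784 mm
H3: ⌊784/2⌋ × 554 = 392 × 554 mm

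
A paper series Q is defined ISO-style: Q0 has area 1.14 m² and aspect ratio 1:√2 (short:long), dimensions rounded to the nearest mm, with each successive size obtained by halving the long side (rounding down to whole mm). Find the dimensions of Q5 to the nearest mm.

Let Q0's short side be w mm. w · w√2 = 1.14 m² = 1,140,000 mm², so w ≈ 897.8 mm and w√2 ≈ 1269.7 mm → Q0 = 898 × 1270 mm.
Q1: ⌊1270/2⌋ × 898 = 635 × 898 mm
Q2: ⌊898/2⌋ × 635 = 449 × 635 mm
Q3: ⌊635/2⌋ × 449 = 317 × 449 mm
Q4: ⌊449/2⌋ × 317 = 224 × 317 mm
Q5: ⌊317/2⌋ × 224 = 158 × 224 mm

158 × 224 mm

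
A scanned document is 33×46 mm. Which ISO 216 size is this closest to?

Aspect ratio 46/33 ≈ 1.394 (ISO target is √2 ≈ 1.414).
In the B-series (B0 = 1000 × 1414 mm): B10 = 31 × 44 mm.
Off by 4 mm total — nearest standard size.

B10 (31 × 44 mm)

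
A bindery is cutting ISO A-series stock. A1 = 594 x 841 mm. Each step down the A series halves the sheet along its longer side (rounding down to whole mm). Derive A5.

148 × 210 mm

A2: ⌊841/2⌋ × 594 = 420 × 594 mm
A3: ⌊594/2⌋ × 420 = 297 × 420 mm
A4: ⌊420/2⌋ × 297 = 210 × 297 mm
A5: ⌊297/2⌋ × 210 = 148 × 210 mm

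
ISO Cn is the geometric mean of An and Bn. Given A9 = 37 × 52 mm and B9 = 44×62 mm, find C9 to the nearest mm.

40 × 57 mm

Short side: √(37 · 44) = √1628 ≈ 40.3 → 40 mm
Long side: √(52 · 62) = √3224 ≈ 56.8 → 57 mm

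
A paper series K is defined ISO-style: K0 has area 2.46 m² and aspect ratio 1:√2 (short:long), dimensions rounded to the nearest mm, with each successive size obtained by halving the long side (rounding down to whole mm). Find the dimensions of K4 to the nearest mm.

329 × 466 mm

Let K0's short side be w mm. w · w√2 = 2.46 m² = 2,460,000 mm², so w ≈ 1318.9 mm and w√2 ≈ 1865.2 mm → K0 = 1319 × 1865 mm.
K1: ⌊1865/2⌋ × 1319 = 932 × 1319 mm
K2: ⌊1319/2⌋ × 932 = 659 × 932 mm
K3: ⌊932/2⌋ × 659 = 466 × 659 mm
K4: ⌊659/2⌋ × 466 = 329 × 466 mm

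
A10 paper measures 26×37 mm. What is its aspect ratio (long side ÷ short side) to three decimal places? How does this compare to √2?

37 / 26 = 1.423
ISO 216 targets √2 ≈ 1.414; the +0.009 deviation is from mm rounding.

1.423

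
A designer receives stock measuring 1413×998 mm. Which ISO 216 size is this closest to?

Aspect ratio 1413/998 ≈ 1.416 — close to the ISO √2 ≈ 1.414.
In the B-series (B0 = 1000 × 1414 mm): B0 = 1000 × 1414 mm.
Off by 3 mm total — nearest standard size.

B0 (1000 × 1414 mm)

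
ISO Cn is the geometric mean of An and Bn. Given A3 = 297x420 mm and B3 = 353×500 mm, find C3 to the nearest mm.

Short side: √(297 · 353) = √104841 ≈ 323.8 → 324 mm
Long side: √(420 · 500) = √210000 ≈ 458.3 → 458 mm

324 × 458 mm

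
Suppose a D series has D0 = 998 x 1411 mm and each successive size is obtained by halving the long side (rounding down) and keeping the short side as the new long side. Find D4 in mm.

D1 = 705 × 998 mm (from D0 by 1 halving).
D2: ⌊998/2⌋ × 705 = 499 × 705 mm
D3: ⌊705/2⌋ × 499 = 352 × 499 mm
D4: ⌊499/2⌋ × 352 = 249 × 352 mm

249 × 352 mm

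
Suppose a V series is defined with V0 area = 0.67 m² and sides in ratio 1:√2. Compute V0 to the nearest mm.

Let the short side be w mm. Then w · w√2 = 0.67 m² = 670,000 mm².
w² = 670,000/√2, so w ≈ 688.3 mm; long side = w√2 ≈ 973.4 mm.

688 × 973 mm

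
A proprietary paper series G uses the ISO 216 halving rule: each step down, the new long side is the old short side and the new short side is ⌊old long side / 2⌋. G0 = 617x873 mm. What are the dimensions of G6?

77 × 109 mm

G1: ⌊873/2⌋ × 617 = 436 × 617 mm
G2: ⌊617/2⌋ × 436 = 308 × 436 mm
G3: ⌊436/2⌋ × 308 = 218 × 308 mm
G4: ⌊308/2⌋ × 218 = 154 × 218 mm
G5: ⌊218/2⌋ × 154 = 109 × 154 mm
G6: ⌊154/2⌋ × 109 = 77 × 109 mm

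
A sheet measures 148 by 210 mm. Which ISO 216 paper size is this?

Aspect ratio 210/148 ≈ 1.419 — close to the ISO √2 ≈ 1.414.
In the A-series (A0 area = 1 m²): A5 = 148 × 210 mm.

A5 (148 × 210 mm)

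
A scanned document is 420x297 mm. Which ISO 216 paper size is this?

A3 (297 × 420 mm)

Aspect ratio 420/297 ≈ 1.414 — close to the ISO √2 ≈ 1.414.
In the A-series (A0 area = 1 m²): A3 = 297 × 420 mm.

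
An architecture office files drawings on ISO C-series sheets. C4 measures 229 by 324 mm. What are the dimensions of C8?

57 × 81 mm

C5: ⌊324/2⌋ × 229 = 162 × 229 mm
C6: ⌊229/2⌋ × 162 = 114 × 162 mm
C7: ⌊162/2⌋ × 114 = 81 × 114 mm
C8: ⌊114/2⌋ × 81 = 57 × 81 mm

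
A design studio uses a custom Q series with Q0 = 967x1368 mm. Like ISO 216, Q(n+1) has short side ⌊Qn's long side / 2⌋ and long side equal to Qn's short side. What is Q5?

Q1: ⌊1368/2⌋ × 967 = 684 × 967 mm
Q2: ⌊967/2⌋ × 684 = 483 × 684 mm
Q3: ⌊684/2⌋ × 483 = 342 × 483 mm
Q4: ⌊483/2⌋ × 342 = 241 × 342 mm
Q5: ⌊342/2⌋ × 241 = 171 × 241 mm

171 × 241 mm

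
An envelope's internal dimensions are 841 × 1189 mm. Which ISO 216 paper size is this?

A0 (841 × 1189 mm)

Aspect ratio 1189/841 ≈ 1.414 — close to the ISO √2 ≈ 1.414.
In the A-series (A0 area = 1 m²): A0 = 841 × 1189 mm.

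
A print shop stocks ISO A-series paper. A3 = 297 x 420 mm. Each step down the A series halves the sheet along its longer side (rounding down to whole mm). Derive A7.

74 × 105 mm

A4: ⌊420/2⌋ × 297 = 210 × 297 mm
A5: ⌊297/2⌋ × 210 = 148 × 210 mm
A6: ⌊210/2⌋ × 148 = 105 × 148 mm
A7: ⌊148/2⌋ × 105 = 74 × 105 mm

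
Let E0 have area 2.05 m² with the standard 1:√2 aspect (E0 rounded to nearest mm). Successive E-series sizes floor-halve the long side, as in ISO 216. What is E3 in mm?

425 × 602 mm

Let E0's short side be w mm. w · w√2 = 2.05 m² = 2,050,000 mm², so w ≈ 1204.0 mm and w√2 ≈ 1702.7 mm → E0 = 1204 × 1703 mm.
E1: ⌊1703/2⌋ × 1204 = 851 × 1204 mm
E2: ⌊1204/2⌋ × 851 = 602 × 851 mm
E3: ⌊851/2⌋ × 602 = 425 × 602 mm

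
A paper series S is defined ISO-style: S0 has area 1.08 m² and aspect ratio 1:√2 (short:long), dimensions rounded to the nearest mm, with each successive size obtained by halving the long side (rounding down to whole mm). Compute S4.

218 × 309 mm

Let S0's short side be w mm. w · w√2 = 1.08 m² = 1,080,000 mm², so w ≈ 873.9 mm and w√2 ≈ 1235.9 mm → S0 = 874 × 1236 mm.
S1: ⌊1236/2⌋ × 874 = 618 × 874 mm
S2: ⌊874/2⌋ × 618 = 437 × 618 mm
S3: ⌊618/2⌋ × 437 = 309 × 437 mm
S4: ⌊437/2⌋ × 309 = 218 × 309 mm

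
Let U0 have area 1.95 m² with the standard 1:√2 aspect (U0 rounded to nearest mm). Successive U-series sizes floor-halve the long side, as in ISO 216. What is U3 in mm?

Let U0's short side be w mm. w · w√2 = 1.95 m² = 1,950,000 mm², so w ≈ 1174.2 mm and w√2 ≈ 1660.6 mm → U0 = 1174 × 1661 mm.
U1: ⌊1661/2⌋ × 1174 = 830 × 1174 mm
U2: ⌊1174/2⌋ × 830 = 587 × 830 mm
U3: ⌊830/2⌋ × 587 = 415 × 587 mm

415 × 587 mm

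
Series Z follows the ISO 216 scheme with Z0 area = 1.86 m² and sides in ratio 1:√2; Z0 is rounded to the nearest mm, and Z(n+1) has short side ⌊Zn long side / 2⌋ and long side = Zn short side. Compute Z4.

286 × 405 mm

Let Z0's short side be w mm. w · w√2 = 1.86 m² = 1,860,000 mm², so w ≈ 1146.8 mm and w√2 ≈ 1621.9 mm → Z0 = 1147 × 1622 mm.
Z1: ⌊1622/2⌋ × 1147 = 811 × 1147 mm
Z2: ⌊1147/2⌋ × 811 = 573 × 811 mm
Z3: ⌊811/2⌋ × 573 = 405 × 573 mm
Z4: ⌊573/2⌋ × 405 = 286 × 405 mm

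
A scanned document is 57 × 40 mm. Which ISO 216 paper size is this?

Aspect ratio 57/40 ≈ 1.425 — close to the ISO √2 ≈ 1.414.
In the C-series (envelope sizes, between A and B): C9 = 40 × 57 mm.

C9 (40 × 57 mm)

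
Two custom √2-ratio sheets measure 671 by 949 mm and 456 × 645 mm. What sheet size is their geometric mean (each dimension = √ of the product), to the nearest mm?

553 × 782 mm

Short side: √(671 · 456) = √305976 ≈ 553.2 → 553 mm
Long side: √(949 · 645) = √612105 ≈ 782.4 → 782 mm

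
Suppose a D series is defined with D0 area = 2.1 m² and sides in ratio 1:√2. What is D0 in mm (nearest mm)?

Let the short side be w mm. Then w · w√2 = 2.1 m² = 2,100,000 mm².
w² = 2,100,000/√2, so w ≈ 1218.6 mm; long side = w√2 ≈ 1723.3 mm.

1219 × 1723 mm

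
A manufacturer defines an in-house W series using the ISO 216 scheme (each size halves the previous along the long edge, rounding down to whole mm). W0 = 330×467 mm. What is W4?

W1 = 233 × 330 mm (from W0 by 1 halving).
W2: ⌊330/2⌋ × 233 = 165 × 233 mm
W3: ⌊233/2⌋ × 165 = 116 × 165 mm
W4: ⌊165/2⌋ × 116 = 82 × 116 mm

82 × 116 mm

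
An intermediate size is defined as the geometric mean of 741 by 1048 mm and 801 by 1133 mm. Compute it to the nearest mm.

770 × 1090 mm

Short side: √(741 · 801) = √593541 ≈ 770.4 → 770 mm
Long side: √(1048 · 1133) = √1187384 ≈ 1089.7 → 1090 mm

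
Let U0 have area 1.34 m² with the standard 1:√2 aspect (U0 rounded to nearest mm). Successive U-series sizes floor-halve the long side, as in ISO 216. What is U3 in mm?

344 × 486 mm

Let U0's short side be w mm. w · w√2 = 1.34 m² = 1,340,000 mm², so w ≈ 973.4 mm and w√2 ≈ 1376.6 mm → U0 = 973 × 1377 mm.
U1: ⌊1377/2⌋ × 973 = 688 × 973 mm
U2: ⌊973/2⌋ × 688 = 486 × 688 mm
U3: ⌊688/2⌋ × 486 = 344 × 486 mm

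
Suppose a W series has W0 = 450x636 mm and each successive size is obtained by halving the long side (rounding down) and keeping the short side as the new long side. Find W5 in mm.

W1: ⌊636/2⌋ × 450 = 318 × 450 mm
W2: ⌊450/2⌋ × 318 = 225 × 318 mm
W3: ⌊318/2⌋ × 225 = 159 × 225 mm
W4: ⌊225/2⌋ × 159 = 112 × 159 mm
W5: ⌊159/2⌋ × 112 = 79 × 112 mm

79 × 112 mm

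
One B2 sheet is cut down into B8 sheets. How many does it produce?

B2 = 500 × 707 mm; B8 = 62 × 88 mm.
Each halving step doubles the count; 6 steps from B2 to B8.
2^6 = 64.

64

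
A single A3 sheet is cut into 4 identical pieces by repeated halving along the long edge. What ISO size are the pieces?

4 = 2^2, so 2 halving steps.
A3 → A4 → … → A5 after 2 steps.

A5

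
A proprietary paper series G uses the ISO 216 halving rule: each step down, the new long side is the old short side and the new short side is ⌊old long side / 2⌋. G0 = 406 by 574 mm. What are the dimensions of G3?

G1: ⌊574/2⌋ × 406 = 287 × 406 mm
G2: ⌊406/2⌋ × 287 = 203 × 287 mm
G3: ⌊287/2⌋ × 203 = 143 × 203 mm

143 × 203 mm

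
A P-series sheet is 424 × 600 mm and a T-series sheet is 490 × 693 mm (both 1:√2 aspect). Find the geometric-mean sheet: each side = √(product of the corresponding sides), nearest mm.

456 × 645 mm

Short side: √(424 · 490) = √207760 ≈ 455.8 → 456 mm
Long side: √(600 · 693) = √415800 ≈ 644.8 → 645 mm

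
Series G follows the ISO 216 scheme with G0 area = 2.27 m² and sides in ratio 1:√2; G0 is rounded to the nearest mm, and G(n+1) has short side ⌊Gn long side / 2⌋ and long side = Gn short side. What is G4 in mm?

316 × 448 mm

Let G0's short side be w mm. w · w√2 = 2.27 m² = 2,270,000 mm², so w ≈ 1266.9 mm and w√2 ≈ 1791.7 mm → G0 = 1267 × 1792 mm.
G1: ⌊1792/2⌋ × 1267 = 896 × 1267 mm
G2: ⌊1267/2⌋ × 896 = 633 × 896 mm
G3: ⌊896/2⌋ × 633 = 448 × 633 mm
G4: ⌊633/2⌋ × 448 = 316 × 448 mm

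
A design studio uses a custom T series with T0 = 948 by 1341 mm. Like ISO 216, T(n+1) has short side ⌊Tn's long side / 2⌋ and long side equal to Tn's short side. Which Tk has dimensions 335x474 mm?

T3

T0: 948 × 1341 mm
T1: 670 × 948 mm
T2: 474 × 670 mm
T3: 335 × 474 mm
T4: 237 × 335 mm
→ matches T3.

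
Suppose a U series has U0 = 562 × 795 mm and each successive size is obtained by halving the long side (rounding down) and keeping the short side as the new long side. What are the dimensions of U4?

140 × 198 mm

U1: ⌊795/2⌋ × 562 = 397 × 562 mm
U2: ⌊562/2⌋ × 397 = 281 × 397 mm
U3: ⌊397/2⌋ × 281 = 198 × 281 mm
U4: ⌊281/2⌋ × 198 = 140 × 198 mm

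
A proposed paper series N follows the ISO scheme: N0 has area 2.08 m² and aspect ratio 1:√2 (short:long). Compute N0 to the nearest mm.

Let the short side be w mm. Then w · w√2 = 2.08 m² = 2,080,000 mm².
w² = 2,080,000/√2, so w ≈ 1212.8 mm; long side = w√2 ≈ 1715.1 mm.

1213 × 1715 mm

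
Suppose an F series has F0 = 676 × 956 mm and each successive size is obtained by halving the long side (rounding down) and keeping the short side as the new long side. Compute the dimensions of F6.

F1: ⌊956/2⌋ × 676 = 478 × 676 mm
F2: ⌊676/2⌋ × 478 = 338 × 478 mm
F3: ⌊478/2⌋ × 338 = 239 × 338 mm
F4: ⌊338/2⌋ × 239 = 169 × 239 mm
F5: ⌊239/2⌋ × 169 = 119 × 169 mm
F6: ⌊169/2⌋ × 119 = 84 × 119 mm

84 × 119 mm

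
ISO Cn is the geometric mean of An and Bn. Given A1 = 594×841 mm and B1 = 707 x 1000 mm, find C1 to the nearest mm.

648 × 917 mm

Short side: √(594 · 707) = √419958 ≈ 648.0 → 648 mm
Long side: √(841 · 1000) = √841000 ≈ 917.1 → 917 mm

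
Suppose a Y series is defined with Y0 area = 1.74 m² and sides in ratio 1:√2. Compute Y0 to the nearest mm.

Let the short side be w mm. Then w · w√2 = 1.74 m² = 1,740,000 mm².
w² = 1,740,000/√2, so w ≈ 1109.2 mm; long side = w√2 ≈ 1568.7 mm.

1109 × 1569 mm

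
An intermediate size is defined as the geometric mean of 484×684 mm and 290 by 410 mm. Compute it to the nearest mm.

Short side: √(484 · 290) = √140360 ≈ 374.6 → 375 mm
Long side: √(684 · 410) = √280440 ≈ 529.6 → 530 mm

375 × 530 mm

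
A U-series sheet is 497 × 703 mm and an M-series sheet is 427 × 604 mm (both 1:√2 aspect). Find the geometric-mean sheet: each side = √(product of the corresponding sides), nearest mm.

Short side: √(497 · 427) = √212219 ≈ 460.7 → 461 mm
Long side: √(703 · 604) = √424612 ≈ 651.6 → 652 mm

461 × 652 mm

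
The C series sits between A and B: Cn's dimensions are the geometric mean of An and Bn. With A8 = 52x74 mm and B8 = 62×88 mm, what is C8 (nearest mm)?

57 × 81 mm

Short side: √(52 · 62) = √3224 ≈ 56.8 → 57 mm
Long side: √(74 · 88) = √6512 ≈ 80.7 → 81 mm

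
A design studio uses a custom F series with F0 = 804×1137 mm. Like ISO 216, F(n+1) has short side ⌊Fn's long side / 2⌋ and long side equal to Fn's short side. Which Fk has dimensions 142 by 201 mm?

F5

F0: 804 × 1137 mm
F1: 568 × 804 mm
F2: 402 × 568 mm
F3: 284 × 402 mm
F4: 201 × 284 mm
F5: 142 × 201 mm
F6: 100 × 142 mm
→ matches F5.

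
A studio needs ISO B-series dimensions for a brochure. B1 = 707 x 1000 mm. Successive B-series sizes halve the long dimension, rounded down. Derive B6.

B2: ⌊1000/2⌋ × 707 = 500 × 707 mm
B3: ⌊707/2⌋ × 500 = 353 × 500 mm
B4: ⌊500/2⌋ × 353 = 250 × 353 mm
B5: ⌊353/2⌋ × 250 = 176 × 250 mm
B6: ⌊250/2⌋ × 176 = 125 × 176 mm

125 × 176 mm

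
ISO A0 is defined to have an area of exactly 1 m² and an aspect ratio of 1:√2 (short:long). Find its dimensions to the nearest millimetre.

Let the short side be w mm. Then the long side is w√2 and w · w√2 = 10⁶ mm².
w² = 10⁶/√2, so w = 1000 / 2^(1/4) ≈ 840.9 mm; long side = 1000 · 2^(1/4) ≈ 1189.2 mm.

841 × 1189 mm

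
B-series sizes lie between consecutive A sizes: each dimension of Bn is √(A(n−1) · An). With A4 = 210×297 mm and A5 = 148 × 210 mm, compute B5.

Short side: √(210 · 148) = √31080 ≈ 176.3 → 176 mm
Long side: √(297 · 210) = √62370 ≈ 249.7 → 250 mm

176 × 250 mm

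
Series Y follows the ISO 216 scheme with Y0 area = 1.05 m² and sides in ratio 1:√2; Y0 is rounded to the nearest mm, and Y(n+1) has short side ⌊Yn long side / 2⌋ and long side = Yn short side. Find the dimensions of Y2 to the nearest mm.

Let Y0's short side be w mm. w · w√2 = 1.05 m² = 1,050,000 mm², so w ≈ 861.7 mm and w√2 ≈ 1218.6 mm → Y0 = 862 × 1219 mm.
Y1: ⌊1219/2⌋ × 862 = 609 × 862 mm
Y2: ⌊862/2⌋ × 609 = 431 × 609 mm

431 × 609 mm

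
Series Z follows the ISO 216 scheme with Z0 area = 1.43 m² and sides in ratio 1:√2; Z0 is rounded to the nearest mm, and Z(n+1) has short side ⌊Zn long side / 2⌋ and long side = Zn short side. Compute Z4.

Let Z0's short side be w mm. w · w√2 = 1.43 m² = 1,430,000 mm², so w ≈ 1005.6 mm and w√2 ≈ 1422.1 mm → Z0 = 1006 × 1422 mm.
Z1: ⌊1422/2⌋ × 1006 = 711 × 1006 mm
Z2: ⌊1006/2⌋ × 711 = 503 × 711 mm
Z3: ⌊711/2⌋ × 503 = 355 × 503 mm
Z4: ⌊503/2⌋ × 355 = 251 × 355 mm

251 × 355 mm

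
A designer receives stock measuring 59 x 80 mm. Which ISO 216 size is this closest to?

C8 (57 × 81 mm)

Aspect ratio 80/59 ≈ 1.356 (ISO target is √2 ≈ 1.414).
In the C-series (envelope sizes, between A and B): C8 = 57 × 81 mm.
Off by 3 mm total — nearest standard size.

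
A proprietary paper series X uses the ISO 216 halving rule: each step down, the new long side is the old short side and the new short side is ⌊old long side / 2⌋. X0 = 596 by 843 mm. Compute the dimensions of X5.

X1: ⌊843/2⌋ × 596 = 421 × 596 mm
X2: ⌊596/2⌋ × 421 = 298 × 421 mm
X3: ⌊421/2⌋ × 298 = 210 × 298 mm
X4: ⌊298/2⌋ × 210 = 149 × 210 mm
X5: ⌊210/2⌋ × 149 = 105 × 149 mm

105 × 149 mm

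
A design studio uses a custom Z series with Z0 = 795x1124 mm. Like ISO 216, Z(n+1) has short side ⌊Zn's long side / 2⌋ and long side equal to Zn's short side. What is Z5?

Z1: ⌊1124/2⌋ × 795 = 562 × 795 mm
Z2: ⌊795/2⌋ × 562 = 397 × 562 mm
Z3: ⌊562/2⌋ × 397 = 281 × 397 mm
Z4: ⌊397/2⌋ × 281 = 198 × 281 mm
Z5: ⌊281/2⌋ × 198 = 140 × 198 mm

140 × 198 mm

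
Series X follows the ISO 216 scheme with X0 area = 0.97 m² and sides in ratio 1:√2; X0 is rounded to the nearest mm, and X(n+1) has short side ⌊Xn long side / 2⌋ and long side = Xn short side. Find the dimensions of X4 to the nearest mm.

Let X0's short side be w mm. w · w√2 = 0.97 m² = 970,000 mm², so w ≈ 828.2 mm and w√2 ≈ 1171.2 mm → X0 = 828 × 1171 mm.
X1: ⌊1171/2⌋ × 828 = 585 × 828 mm
X2: ⌊828/2⌋ × 585 = 414 × 585 mm
X3: ⌊585/2⌋ × 414 = 292 × 414 mm
X4: ⌊414/2⌋ × 292 = 207 × 292 mm

207 × 292 mm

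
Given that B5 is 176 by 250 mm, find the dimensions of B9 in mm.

B6: ⌊250/2⌋ × 176 = 125 × 176 mm
B7: ⌊176/2⌋ × 125 = 88 × 125 mm
B8: ⌊125/2⌋ × 88 = 62 × 88 mm
B9: ⌊88/2⌋ × 62 = 44 × 62 mm

44 × 62 mm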